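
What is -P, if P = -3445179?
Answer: 3445179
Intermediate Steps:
-P = -1*(-3445179) = 3445179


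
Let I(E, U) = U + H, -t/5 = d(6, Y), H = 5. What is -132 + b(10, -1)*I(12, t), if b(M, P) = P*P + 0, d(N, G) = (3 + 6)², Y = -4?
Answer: -532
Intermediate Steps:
d(N, G) = 81 (d(N, G) = 9² = 81)
b(M, P) = P² (b(M, P) = P² + 0 = P²)
t = -405 (t = -5*81 = -405)
I(E, U) = 5 + U (I(E, U) = U + 5 = 5 + U)
-132 + b(10, -1)*I(12, t) = -132 + (-1)²*(5 - 405) = -132 + 1*(-400) = -132 - 400 = -532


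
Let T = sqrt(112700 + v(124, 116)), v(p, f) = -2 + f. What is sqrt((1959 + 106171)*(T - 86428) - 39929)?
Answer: sqrt(-9345499569 + 108130*sqrt(112814)) ≈ 96484.0*I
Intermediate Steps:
T = sqrt(112814) (T = sqrt(112700 + (-2 + 116)) = sqrt(112700 + 114) = sqrt(112814) ≈ 335.88)
sqrt((1959 + 106171)*(T - 86428) - 39929) = sqrt((1959 + 106171)*(sqrt(112814) - 86428) - 39929) = sqrt(108130*(-86428 + sqrt(112814)) - 39929) = sqrt((-9345459640 + 108130*sqrt(112814)) - 39929) = sqrt(-9345499569 + 108130*sqrt(112814))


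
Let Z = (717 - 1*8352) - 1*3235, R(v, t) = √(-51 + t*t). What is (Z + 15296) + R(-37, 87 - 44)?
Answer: 4426 + √1798 ≈ 4468.4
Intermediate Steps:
R(v, t) = √(-51 + t²)
Z = -10870 (Z = (717 - 8352) - 3235 = -7635 - 3235 = -10870)
(Z + 15296) + R(-37, 87 - 44) = (-10870 + 15296) + √(-51 + (87 - 44)²) = 4426 + √(-51 + 43²) = 4426 + √(-51 + 1849) = 4426 + √1798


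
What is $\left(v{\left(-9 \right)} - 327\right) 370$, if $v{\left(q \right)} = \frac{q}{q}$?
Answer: $-120620$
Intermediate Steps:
$v{\left(q \right)} = 1$
$\left(v{\left(-9 \right)} - 327\right) 370 = \left(1 - 327\right) 370 = \left(-326\right) 370 = -120620$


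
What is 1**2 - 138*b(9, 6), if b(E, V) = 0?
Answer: 1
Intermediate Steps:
1**2 - 138*b(9, 6) = 1**2 - 138*0 = 1 + 0 = 1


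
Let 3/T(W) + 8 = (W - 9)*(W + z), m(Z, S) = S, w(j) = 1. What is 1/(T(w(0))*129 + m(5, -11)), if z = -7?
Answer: -40/53 ≈ -0.75472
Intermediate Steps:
T(W) = 3/(-8 + (-9 + W)*(-7 + W)) (T(W) = 3/(-8 + (W - 9)*(W - 7)) = 3/(-8 + (-9 + W)*(-7 + W)))
1/(T(w(0))*129 + m(5, -11)) = 1/((3/(55 + 1² - 16*1))*129 - 11) = 1/((3/(55 + 1 - 16))*129 - 11) = 1/((3/40)*129 - 11) = 1/(387/40 - 11) = 1/(-53/40) = -40/53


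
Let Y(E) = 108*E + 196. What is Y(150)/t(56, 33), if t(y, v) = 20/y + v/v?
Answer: 229544/19 ≈ 12081.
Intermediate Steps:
t(y, v) = 1 + 20/y (t(y, v) = 20/y + 1 = 1 + 20/y)
Y(E) = 196 + 108*E
Y(150)/t(56, 33) = (196 + 108*150)/(((20 + 56)/56)) = (196 + 16200)/(((1/56)*76)) = 16396/(19/14) = 16396*(14/19) = 229544/19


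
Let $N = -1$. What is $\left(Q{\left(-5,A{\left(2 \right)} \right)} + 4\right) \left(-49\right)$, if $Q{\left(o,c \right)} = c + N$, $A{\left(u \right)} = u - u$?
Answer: $-147$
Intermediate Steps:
$A{\left(u \right)} = 0$
$Q{\left(o,c \right)} = -1 + c$ ($Q{\left(o,c \right)} = c - 1 = -1 + c$)
$\left(Q{\left(-5,A{\left(2 \right)} \right)} + 4\right) \left(-49\right) = \left(\left(-1 + 0\right) + 4\right) \left(-49\right) = \left(-1 + 4\right) \left(-49\right) = 3 \left(-49\right) = -147$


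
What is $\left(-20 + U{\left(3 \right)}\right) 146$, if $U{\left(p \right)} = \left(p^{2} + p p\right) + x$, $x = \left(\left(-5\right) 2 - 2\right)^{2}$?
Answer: $20732$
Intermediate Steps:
$x = 144$ ($x = \left(-10 - 2\right)^{2} = \left(-12\right)^{2} = 144$)
$U{\left(p \right)} = 144 + 2 p^{2}$ ($U{\left(p \right)} = \left(p^{2} + p p\right) + 144 = \left(p^{2} + p^{2}\right) + 144 = 2 p^{2} + 144 = 144 + 2 p^{2}$)
$\left(-20 + U{\left(3 \right)}\right) 146 = \left(-20 + \left(144 + 2 \cdot 3^{2}\right)\right) 146 = \left(-20 + \left(144 + 2 \cdot 9\right)\right) 146 = \left(-20 + \left(144 + 18\right)\right) 146 = \left(-20 + 162\right) 146 = 142 \cdot 146 = 20732$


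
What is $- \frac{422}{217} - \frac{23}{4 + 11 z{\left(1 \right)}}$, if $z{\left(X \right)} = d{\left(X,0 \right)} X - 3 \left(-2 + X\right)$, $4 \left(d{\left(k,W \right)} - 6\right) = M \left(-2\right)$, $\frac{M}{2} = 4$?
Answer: $- \frac{29889}{12803} \approx -2.3345$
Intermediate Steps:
$M = 8$ ($M = 2 \cdot 4 = 8$)
$d{\left(k,W \right)} = 2$ ($d{\left(k,W \right)} = 6 + \frac{8 \left(-2\right)}{4} = 6 + \frac{1}{4} \left(-16\right) = 6 - 4 = 2$)
$z{\left(X \right)} = 6 - X$ ($z{\left(X \right)} = 2 X - 3 \left(-2 + X\right) = 2 X - \left(-6 + 3 X\right) = 6 - X$)
$- \frac{422}{217} - \frac{23}{4 + 11 z{\left(1 \right)}} = - \frac{422}{217} - \frac{23}{4 + 11 \left(6 - 1\right)} = \left(-422\right) \frac{1}{217} - \frac{23}{4 + 11 \left(6 - 1\right)} = - \frac{422}{217} - \frac{23}{4 + 11 \cdot 5} = - \frac{422}{217} - \frac{23}{4 + 55} = - \frac{422}{217} - \frac{23}{59} = - \frac{29889}{12803}$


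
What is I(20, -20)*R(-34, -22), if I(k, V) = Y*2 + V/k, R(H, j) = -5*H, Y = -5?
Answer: -1870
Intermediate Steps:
I(k, V) = -10 + V/k (I(k, V) = -5*2 + V/k = -10 + V/k)
I(20, -20)*R(-34, -22) = (-10 - 20/20)*(-5*(-34)) = (-10 - 20*1/20)*170 = (-10 - 1)*170 = -11*170 = -1870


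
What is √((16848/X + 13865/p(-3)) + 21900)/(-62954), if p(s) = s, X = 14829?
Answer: -√3799742224737/933544866 ≈ -0.0020881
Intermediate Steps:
√((16848/X + 13865/p(-3)) + 21900)/(-62954) = √((16848/14829 + 13865/(-3)) + 21900)/(-62954) = √((16848*(1/14829) + 13865*(-⅓)) + 21900)*(-1/62954) = √((5616/4943 - 13865/3) + 21900)*(-1/62954) = √(-68517847/14829 + 21900)*(-1/62954) = √(256237253/14829)*(-1/62954) = (√3799742224737/14829)*(-1/62954) = -√3799742224737/933544866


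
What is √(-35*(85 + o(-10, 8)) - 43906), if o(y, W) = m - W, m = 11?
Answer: I*√46986 ≈ 216.76*I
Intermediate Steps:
o(y, W) = 11 - W
√(-35*(85 + o(-10, 8)) - 43906) = √(-35*(85 + (11 - 1*8)) - 43906) = √(-35*(85 + (11 - 8)) - 43906) = √(-35*(85 + 3) - 43906) = √(-35*88 - 43906) = √(-3080 - 43906) = √(-46986) = I*√46986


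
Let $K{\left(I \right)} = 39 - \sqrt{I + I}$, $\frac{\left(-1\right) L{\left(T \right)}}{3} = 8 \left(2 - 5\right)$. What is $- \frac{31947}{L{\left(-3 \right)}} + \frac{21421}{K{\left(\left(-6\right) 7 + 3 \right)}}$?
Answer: $\frac{77495}{984} + \frac{21421 i \sqrt{78}}{1599} \approx 78.755 + 118.31 i$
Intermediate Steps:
$L{\left(T \right)} = 72$ ($L{\left(T \right)} = - 3 \cdot 8 \left(2 - 5\right) = - 3 \cdot 8 \left(-3\right) = \left(-3\right) \left(-24\right) = 72$)
$K{\left(I \right)} = 39 - \sqrt{2} \sqrt{I}$ ($K{\left(I \right)} = 39 - \sqrt{2 I} = 39 - \sqrt{2} \sqrt{I}$)
$- \frac{31947}{L{\left(-3 \right)}} + \frac{21421}{K{\left(\left(-6\right) 7 + 3 \right)}} = - \frac{31947}{72} + \frac{21421}{39 - \sqrt{2} \sqrt{\left(-6\right) 7 + 3}} = \left(-31947\right) \frac{1}{72} + \frac{21421}{39 - \sqrt{2} \sqrt{-42 + 3}} = - \frac{10649}{24} + \frac{21421}{39 - \sqrt{2} \sqrt{-39}} = - \frac{10649}{24} + \frac{21421}{39 - \sqrt{2} i \sqrt{39}} = - \frac{10649}{24} + \frac{21421}{39 - i \sqrt{78}}$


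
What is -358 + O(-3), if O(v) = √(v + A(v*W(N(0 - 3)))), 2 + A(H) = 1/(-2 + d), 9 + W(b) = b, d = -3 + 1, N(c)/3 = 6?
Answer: -358 + I*√21/2 ≈ -358.0 + 2.2913*I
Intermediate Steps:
N(c) = 18 (N(c) = 3*6 = 18)
d = -2
W(b) = -9 + b
A(H) = -9/4 (A(H) = -2 + 1/(-2 - 2) = -2 + 1/(-4) = -2 - ¼ = -9/4)
O(v) = √(-9/4 + v) (O(v) = √(v - 9/4) = √(-9/4 + v))
-358 + O(-3) = -358 + √(-9 + 4*(-3))/2 = -358 + √(-9 - 12)/2 = -358 + √(-21)/2 = -358 + (I*√21)/2 = -358 + I*√21/2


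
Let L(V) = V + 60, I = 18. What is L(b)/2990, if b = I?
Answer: 3/115 ≈ 0.026087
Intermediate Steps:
b = 18
L(V) = 60 + V
L(b)/2990 = (60 + 18)/2990 = 78*(1/2990) = 3/115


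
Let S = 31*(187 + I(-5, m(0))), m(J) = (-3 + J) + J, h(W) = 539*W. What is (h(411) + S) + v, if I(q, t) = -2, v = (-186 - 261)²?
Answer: 427073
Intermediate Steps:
m(J) = -3 + 2*J
v = 199809 (v = (-447)² = 199809)
S = 5735 (S = 31*(187 - 2) = 31*185 = 5735)
(h(411) + S) + v = (539*411 + 5735) + 199809 = (221529 + 5735) + 199809 = 227264 + 199809 = 427073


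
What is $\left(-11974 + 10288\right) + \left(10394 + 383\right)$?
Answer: $9091$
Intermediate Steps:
$\left(-11974 + 10288\right) + \left(10394 + 383\right) = -1686 + 10777 = 9091$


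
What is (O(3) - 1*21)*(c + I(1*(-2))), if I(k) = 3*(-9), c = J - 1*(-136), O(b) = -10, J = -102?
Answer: -217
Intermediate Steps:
c = 34 (c = -102 - 1*(-136) = -102 + 136 = 34)
I(k) = -27
(O(3) - 1*21)*(c + I(1*(-2))) = (-10 - 1*21)*(34 - 27) = (-10 - 21)*7 = -31*7 = -217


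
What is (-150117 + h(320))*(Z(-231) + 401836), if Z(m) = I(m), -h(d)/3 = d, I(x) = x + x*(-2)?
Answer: -60743076159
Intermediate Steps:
I(x) = -x (I(x) = x - 2*x = -x)
h(d) = -3*d
Z(m) = -m
(-150117 + h(320))*(Z(-231) + 401836) = (-150117 - 3*320)*(-1*(-231) + 401836) = (-150117 - 960)*(231 + 401836) = -151077*402067 = -60743076159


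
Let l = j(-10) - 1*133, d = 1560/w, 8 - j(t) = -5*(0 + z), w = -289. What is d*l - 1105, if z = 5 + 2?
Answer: -178945/289 ≈ -619.19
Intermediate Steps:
z = 7
j(t) = 43 (j(t) = 8 - (-5)*(0 + 7) = 8 - (-5)*7 = 8 - 1*(-35) = 8 + 35 = 43)
d = -1560/289 (d = 1560/(-289) = 1560*(-1/289) = -1560/289 ≈ -5.3979)
l = -90 (l = 43 - 1*133 = 43 - 133 = -90)
d*l - 1105 = -1560/289*(-90) - 1105 = 140400/289 - 1105 = -178945/289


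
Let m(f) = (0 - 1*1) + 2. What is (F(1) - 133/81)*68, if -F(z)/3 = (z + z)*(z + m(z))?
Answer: -75140/81 ≈ -927.65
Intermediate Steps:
m(f) = 1 (m(f) = (0 - 1) + 2 = -1 + 2 = 1)
F(z) = -6*z*(1 + z) (F(z) = -3*(z + z)*(z + 1) = -3*2*z*(1 + z) = -6*z*(1 + z))
(F(1) - 133/81)*68 = (-6*1*(1 + 1) - 133/81)*68 = (-6*1*2 - 133*1/81)*68 = (-12 - 133/81)*68 = -1105/81*68 = -75140/81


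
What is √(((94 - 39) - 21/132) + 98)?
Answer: 5*√2959/22 ≈ 12.363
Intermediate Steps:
√(((94 - 39) - 21/132) + 98) = √((55 - 21*1/132) + 98) = √((55 - 7/44) + 98) = √(2413/44 + 98) = √(6725/44) = 5*√2959/22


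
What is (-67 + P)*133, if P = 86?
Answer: 2527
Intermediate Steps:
(-67 + P)*133 = (-67 + 86)*133 = 19*133 = 2527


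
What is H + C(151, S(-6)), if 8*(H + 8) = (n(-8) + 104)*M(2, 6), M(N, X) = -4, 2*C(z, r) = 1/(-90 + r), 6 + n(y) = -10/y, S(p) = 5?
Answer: -39189/680 ≈ -57.631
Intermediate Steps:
n(y) = -6 - 10/y
C(z, r) = 1/(2*(-90 + r))
H = -461/8 (H = -8 + (((-6 - 10/(-8)) + 104)*(-4))/8 = -8 + (((-6 - 10*(-⅛)) + 104)*(-4))/8 = -8 + (((-6 + 5/4) + 104)*(-4))/8 = -8 + ((-19/4 + 104)*(-4))/8 = -8 + ((397/4)*(-4))/8 = -8 + (⅛)*(-397) = -8 - 397/8 = -461/8 ≈ -57.625)
H + C(151, S(-6)) = -461/8 + 1/(2*(-90 + 5)) = -461/8 + (½)/(-85) = -461/8 + (½)*(-1/85) = -461/8 - 1/170 = -39189/680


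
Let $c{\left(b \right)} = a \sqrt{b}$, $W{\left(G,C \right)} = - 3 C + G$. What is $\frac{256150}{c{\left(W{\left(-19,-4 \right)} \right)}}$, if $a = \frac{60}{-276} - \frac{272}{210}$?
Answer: $\frac{88371750 i \sqrt{7}}{3653} \approx 64005.0 i$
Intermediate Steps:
$a = - \frac{3653}{2415}$ ($a = 60 \left(- \frac{1}{276}\right) - \frac{136}{105} = - \frac{5}{23} - \frac{136}{105} = - \frac{3653}{2415} \approx -1.5126$)
$W{\left(G,C \right)} = G - 3 C$
$c{\left(b \right)} = - \frac{3653 \sqrt{b}}{2415}$
$\frac{256150}{c{\left(W{\left(-19,-4 \right)} \right)}} = \frac{256150}{\left(- \frac{3653}{2415}\right) \sqrt{-19 - -12}} = \frac{256150}{\left(- \frac{3653}{2415}\right) \sqrt{-19 + 12}} = \frac{256150}{\left(- \frac{3653}{2415}\right) \sqrt{-7}} = \frac{256150}{\left(- \frac{3653}{2415}\right) i \sqrt{7}} = 256150 \frac{345 i \sqrt{7}}{3653} = \frac{88371750 i \sqrt{7}}{3653}$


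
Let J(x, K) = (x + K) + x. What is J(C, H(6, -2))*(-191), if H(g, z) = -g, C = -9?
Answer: 4584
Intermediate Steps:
J(x, K) = K + 2*x (J(x, K) = (K + x) + x = K + 2*x)
J(C, H(6, -2))*(-191) = (-1*6 + 2*(-9))*(-191) = (-6 - 18)*(-191) = -24*(-191) = 4584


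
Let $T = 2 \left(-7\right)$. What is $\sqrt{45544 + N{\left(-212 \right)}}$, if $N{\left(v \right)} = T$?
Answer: $\sqrt{45530} \approx 213.38$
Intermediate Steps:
$T = -14$
$N{\left(v \right)} = -14$
$\sqrt{45544 + N{\left(-212 \right)}} = \sqrt{45544 - 14} = \sqrt{45530}$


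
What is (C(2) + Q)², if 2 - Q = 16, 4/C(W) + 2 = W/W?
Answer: 324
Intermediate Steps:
C(W) = -4 (C(W) = 4/(-2 + W/W) = 4/(-2 + 1) = 4/(-1) = 4*(-1) = -4)
Q = -14 (Q = 2 - 1*16 = 2 - 16 = -14)
(C(2) + Q)² = (-4 - 14)² = (-18)² = 324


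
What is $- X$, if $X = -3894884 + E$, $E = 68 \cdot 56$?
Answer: $3891076$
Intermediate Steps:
$E = 3808$
$X = -3891076$ ($X = -3894884 + 3808 = -3891076$)
$- X = \left(-1\right) \left(-3891076\right) = 3891076$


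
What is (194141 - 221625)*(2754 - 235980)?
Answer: 6409983384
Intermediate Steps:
(194141 - 221625)*(2754 - 235980) = -27484*(-233226) = 6409983384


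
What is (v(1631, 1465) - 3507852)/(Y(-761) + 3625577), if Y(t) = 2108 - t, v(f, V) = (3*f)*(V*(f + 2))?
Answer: 3900745411/1209482 ≈ 3225.1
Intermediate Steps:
v(f, V) = 3*V*f*(2 + f) (v(f, V) = (3*f)*(V*(2 + f)) = 3*V*f*(2 + f))
(v(1631, 1465) - 3507852)/(Y(-761) + 3625577) = (3*1465*1631*(2 + 1631) - 3507852)/((2108 - 1*(-761)) + 3625577) = (3*1465*1631*1633 - 3507852)/((2108 + 761) + 3625577) = (11705744085 - 3507852)/(2869 + 3625577) = 11702236233/3628446 = 11702236233*(1/3628446) = 3900745411/1209482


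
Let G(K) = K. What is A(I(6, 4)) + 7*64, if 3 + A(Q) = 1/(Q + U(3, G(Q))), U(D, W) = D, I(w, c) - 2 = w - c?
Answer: 3116/7 ≈ 445.14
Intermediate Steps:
I(w, c) = 2 + w - c (I(w, c) = 2 + (w - c) = 2 + w - c)
A(Q) = -3 + 1/(3 + Q) (A(Q) = -3 + 1/(Q + 3) = -3 + 1/(3 + Q))
A(I(6, 4)) + 7*64 = (-8 - 3*(2 + 6 - 1*4))/(3 + (2 + 6 - 1*4)) + 7*64 = (-8 - 3*(2 + 6 - 4))/(3 + (2 + 6 - 4)) + 448 = (-8 - 3*4)/(3 + 4) + 448 = (-8 - 12)/7 + 448 = (1/7)*(-20) + 448 = -20/7 + 448 = 3116/7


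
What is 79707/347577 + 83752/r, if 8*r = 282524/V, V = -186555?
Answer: -3620442266995441/8183237029 ≈ -4.4242e+5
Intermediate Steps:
r = -70631/373110 (r = (282524/(-186555))/8 = (282524*(-1/186555))/8 = (⅛)*(-282524/186555) = -70631/373110 ≈ -0.18930)
79707/347577 + 83752/r = 79707/347577 + 83752/(-70631/373110) = 79707*(1/347577) + 83752*(-373110/70631) = 26569/115859 - 31248708720/70631 = -3620442266995441/8183237029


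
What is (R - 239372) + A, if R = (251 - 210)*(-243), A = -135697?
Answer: -385032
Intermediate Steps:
R = -9963 (R = 41*(-243) = -9963)
(R - 239372) + A = (-9963 - 239372) - 135697 = -249335 - 135697 = -385032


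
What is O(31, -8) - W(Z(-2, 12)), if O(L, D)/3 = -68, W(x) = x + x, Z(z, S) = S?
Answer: -228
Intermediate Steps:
W(x) = 2*x
O(L, D) = -204 (O(L, D) = 3*(-68) = -204)
O(31, -8) - W(Z(-2, 12)) = -204 - 2*12 = -204 - 1*24 = -204 - 24 = -228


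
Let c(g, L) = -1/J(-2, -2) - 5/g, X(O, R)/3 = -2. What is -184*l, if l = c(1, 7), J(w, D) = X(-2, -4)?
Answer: 2668/3 ≈ 889.33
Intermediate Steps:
X(O, R) = -6 (X(O, R) = 3*(-2) = -6)
J(w, D) = -6
c(g, L) = ⅙ - 5/g (c(g, L) = -1/(-6) - 5/g = -1*(-⅙) - 5/g = ⅙ - 5/g)
l = -29/6 (l = (⅙)*(-30 + 1)/1 = (⅙)*1*(-29) = -29/6 ≈ -4.8333)
-184*l = -184*(-29/6) = 2668/3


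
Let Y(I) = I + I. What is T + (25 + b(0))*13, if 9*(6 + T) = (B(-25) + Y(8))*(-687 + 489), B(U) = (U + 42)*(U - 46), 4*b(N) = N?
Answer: 26521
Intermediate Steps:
Y(I) = 2*I
b(N) = N/4
B(U) = (-46 + U)*(42 + U) (B(U) = (42 + U)*(-46 + U) = (-46 + U)*(42 + U))
T = 26196 (T = -6 + (((-1932 + (-25)² - 4*(-25)) + 2*8)*(-687 + 489))/9 = -6 + (((-1932 + 625 + 100) + 16)*(-198))/9 = -6 + ((-1207 + 16)*(-198))/9 = -6 + (-1191*(-198))/9 = -6 + (⅑)*235818 = -6 + 26202 = 26196)
T + (25 + b(0))*13 = 26196 + (25 + (¼)*0)*13 = 26196 + (25 + 0)*13 = 26196 + 25*13 = 26196 + 325 = 26521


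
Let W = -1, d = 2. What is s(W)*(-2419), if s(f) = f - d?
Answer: 7257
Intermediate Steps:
s(f) = -2 + f (s(f) = f - 1*2 = f - 2 = -2 + f)
s(W)*(-2419) = (-2 - 1)*(-2419) = -3*(-2419) = 7257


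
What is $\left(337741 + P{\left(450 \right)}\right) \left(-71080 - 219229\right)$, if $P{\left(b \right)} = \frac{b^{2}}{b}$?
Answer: $-98179891019$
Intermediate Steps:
$P{\left(b \right)} = b$
$\left(337741 + P{\left(450 \right)}\right) \left(-71080 - 219229\right) = \left(337741 + 450\right) \left(-71080 - 219229\right) = 338191 \left(-290309\right) = -98179891019$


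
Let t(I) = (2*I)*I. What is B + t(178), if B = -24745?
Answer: 38623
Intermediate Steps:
t(I) = 2*I²
B + t(178) = -24745 + 2*178² = -24745 + 2*31684 = -24745 + 63368 = 38623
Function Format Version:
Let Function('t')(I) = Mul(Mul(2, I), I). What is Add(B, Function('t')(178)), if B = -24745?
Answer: 38623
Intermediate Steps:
Function('t')(I) = Mul(2, Pow(I, 2))
Add(B, Function('t')(178)) = Add(-24745, Mul(2, Pow(178, 2))) = Add(-24745, Mul(2, 31684)) = Add(-24745, 63368) = 38623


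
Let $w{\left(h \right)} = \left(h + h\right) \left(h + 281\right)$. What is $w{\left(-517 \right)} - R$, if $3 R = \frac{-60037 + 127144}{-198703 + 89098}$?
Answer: $\frac{26746272889}{109605} \approx 2.4402 \cdot 10^{5}$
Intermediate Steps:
$w{\left(h \right)} = 2 h \left(281 + h\right)$
$R = - \frac{22369}{109605}$ ($R = \frac{\left(-60037 + 127144\right) \frac{1}{-198703 + 89098}}{3} = \frac{67107 \frac{1}{-109605}}{3} = \frac{67107 \left(- \frac{1}{109605}\right)}{3} = \frac{1}{3} \left(- \frac{22369}{36535}\right) = - \frac{22369}{109605} \approx -0.20409$)
$w{\left(-517 \right)} - R = 2 \left(-517\right) \left(281 - 517\right) - - \frac{22369}{109605} = 2 \left(-517\right) \left(-236\right) + \frac{22369}{109605} = 244024 + \frac{22369}{109605} = \frac{26746272889}{109605}$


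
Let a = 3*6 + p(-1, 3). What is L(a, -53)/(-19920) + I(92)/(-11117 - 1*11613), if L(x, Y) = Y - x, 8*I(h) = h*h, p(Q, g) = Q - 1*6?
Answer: -122629/2829885 ≈ -0.043334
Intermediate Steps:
p(Q, g) = -6 + Q (p(Q, g) = Q - 6 = -6 + Q)
I(h) = h**2/8 (I(h) = (h*h)/8 = h**2/8)
a = 11 (a = 3*6 + (-6 - 1) = 18 - 7 = 11)
L(a, -53)/(-19920) + I(92)/(-11117 - 1*11613) = (-53 - 1*11)/(-19920) + ((1/8)*92**2)/(-11117 - 1*11613) = (-53 - 11)*(-1/19920) + ((1/8)*8464)/(-11117 - 11613) = -64*(-1/19920) + 1058/(-22730) = 4/1245 + 1058*(-1/22730) = 4/1245 - 529/11365 = -122629/2829885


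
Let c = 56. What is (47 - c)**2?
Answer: 81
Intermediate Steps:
(47 - c)**2 = (47 - 1*56)**2 = (47 - 56)**2 = (-9)**2 = 81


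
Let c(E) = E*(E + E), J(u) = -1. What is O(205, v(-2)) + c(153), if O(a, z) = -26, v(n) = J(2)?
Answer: 46792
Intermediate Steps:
v(n) = -1
c(E) = 2*E² (c(E) = E*(2*E) = 2*E²)
O(205, v(-2)) + c(153) = -26 + 2*153² = -26 + 2*23409 = -26 + 46818 = 46792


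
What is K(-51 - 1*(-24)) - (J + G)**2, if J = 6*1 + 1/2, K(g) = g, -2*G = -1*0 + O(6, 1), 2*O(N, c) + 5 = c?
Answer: -333/4 ≈ -83.250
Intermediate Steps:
O(N, c) = -5/2 + c/2
G = 1 (G = -(-1*0 + (-5/2 + (1/2)*1))/2 = -(0 + (-5/2 + 1/2))/2 = -(0 - 2)/2 = -1/2*(-2) = 1)
J = 13/2 (J = 6 + 1/2 = 13/2 ≈ 6.5000)
K(-51 - 1*(-24)) - (J + G)**2 = (-51 - 1*(-24)) - (13/2 + 1)**2 = (-51 + 24) - (15/2)**2 = -27 - 1*225/4 = -27 - 225/4 = -333/4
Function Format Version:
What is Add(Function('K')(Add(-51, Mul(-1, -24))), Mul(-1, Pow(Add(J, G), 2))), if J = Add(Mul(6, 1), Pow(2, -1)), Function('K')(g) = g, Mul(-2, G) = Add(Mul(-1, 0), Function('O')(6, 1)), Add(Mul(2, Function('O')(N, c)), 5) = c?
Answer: Rational(-333, 4) ≈ -83.250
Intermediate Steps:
Function('O')(N, c) = Add(Rational(-5, 2), Mul(Rational(1, 2), c))
G = 1 (G = Mul(Rational(-1, 2), Add(Mul(-1, 0), Add(Rational(-5, 2), Mul(Rational(1, 2), 1)))) = Mul(Rational(-1, 2), Add(0, Add(Rational(-5, 2), Rational(1, 2)))) = Mul(Rational(-1, 2), Add(0, -2)) = Mul(Rational(-1, 2), -2) = 1)
J = Rational(13, 2) (J = Add(6, Rational(1, 2)) = Rational(13, 2) ≈ 6.5000)
Add(Function('K')(Add(-51, Mul(-1, -24))), Mul(-1, Pow(Add(J, G), 2))) = Add(Add(-51, Mul(-1, -24)), Mul(-1, Pow(Add(Rational(13, 2), 1), 2))) = Add(Add(-51, 24), Mul(-1, Pow(Rational(15, 2), 2))) = Add(-27, Mul(-1, Rational(225, 4))) = Add(-27, Rational(-225, 4)) = Rational(-333, 4)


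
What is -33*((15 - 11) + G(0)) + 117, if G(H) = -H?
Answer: -15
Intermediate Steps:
-33*((15 - 11) + G(0)) + 117 = -33*((15 - 11) - 1*0) + 117 = -33*(4 + 0) + 117 = -33*4 + 117 = -132 + 117 = -15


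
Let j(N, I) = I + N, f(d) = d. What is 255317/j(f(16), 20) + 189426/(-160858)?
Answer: 20531481325/2895444 ≈ 7091.0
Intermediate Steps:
255317/j(f(16), 20) + 189426/(-160858) = 255317/(20 + 16) + 189426/(-160858) = 255317/36 + 189426*(-1/160858) = 255317*(1/36) - 94713/80429 = 255317/36 - 94713/80429 = 20531481325/2895444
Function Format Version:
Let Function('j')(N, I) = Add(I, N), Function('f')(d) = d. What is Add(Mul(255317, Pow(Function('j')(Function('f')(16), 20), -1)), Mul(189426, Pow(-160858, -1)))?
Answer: Rational(20531481325, 2895444) ≈ 7091.0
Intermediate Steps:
Add(Mul(255317, Pow(Function('j')(Function('f')(16), 20), -1)), Mul(189426, Pow(-160858, -1))) = Add(Mul(255317, Pow(Add(20, 16), -1)), Mul(189426, Pow(-160858, -1))) = Add(Mul(255317, Pow(36, -1)), Mul(189426, Rational(-1, 160858))) = Add(Mul(255317, Rational(1, 36)), Rational(-94713, 80429)) = Add(Rational(255317, 36), Rational(-94713, 80429)) = Rational(20531481325, 2895444)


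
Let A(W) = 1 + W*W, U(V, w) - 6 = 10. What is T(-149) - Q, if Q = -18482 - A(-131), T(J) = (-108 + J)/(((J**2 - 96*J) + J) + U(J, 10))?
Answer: 1296443311/36372 ≈ 35644.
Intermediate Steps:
U(V, w) = 16 (U(V, w) = 6 + 10 = 16)
T(J) = (-108 + J)/(16 + J**2 - 95*J) (T(J) = (-108 + J)/(((J**2 - 96*J) + J) + 16) = (-108 + J)/((J**2 - 95*J) + 16) = (-108 + J)/(16 + J**2 - 95*J))
A(W) = 1 + W**2
Q = -35644 (Q = -18482 - (1 + (-131)**2) = -18482 - (1 + 17161) = -18482 - 1*17162 = -18482 - 17162 = -35644)
T(-149) - Q = (-108 - 149)/(16 + (-149)**2 - 95*(-149)) - 1*(-35644) = -257/(16 + 22201 + 14155) + 35644 = -257/36372 + 35644 = 1296443311/36372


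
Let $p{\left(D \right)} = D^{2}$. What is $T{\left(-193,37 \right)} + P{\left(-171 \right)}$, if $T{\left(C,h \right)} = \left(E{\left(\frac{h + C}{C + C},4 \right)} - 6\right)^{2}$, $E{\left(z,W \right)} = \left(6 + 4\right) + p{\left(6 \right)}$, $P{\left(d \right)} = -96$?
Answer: $1504$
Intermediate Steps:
$E{\left(z,W \right)} = 46$ ($E{\left(z,W \right)} = \left(6 + 4\right) + 6^{2} = 10 + 36 = 46$)
$T{\left(C,h \right)} = 1600$ ($T{\left(C,h \right)} = \left(46 - 6\right)^{2} = 40^{2} = 1600$)
$T{\left(-193,37 \right)} + P{\left(-171 \right)} = 1600 - 96 = 1504$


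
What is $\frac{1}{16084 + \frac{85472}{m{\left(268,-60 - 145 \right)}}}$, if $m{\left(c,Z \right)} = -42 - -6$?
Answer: $\frac{9}{123388} \approx 7.2941 \cdot 10^{-5}$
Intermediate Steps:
$m{\left(c,Z \right)} = -36$ ($m{\left(c,Z \right)} = -42 + 6 = -36$)
$\frac{1}{16084 + \frac{85472}{m{\left(268,-60 - 145 \right)}}} = \frac{1}{16084 + \frac{85472}{-36}} = \frac{1}{16084 + 85472 \left(- \frac{1}{36}\right)} = \frac{1}{16084 - \frac{21368}{9}} = \frac{1}{\frac{123388}{9}} = \frac{9}{123388}$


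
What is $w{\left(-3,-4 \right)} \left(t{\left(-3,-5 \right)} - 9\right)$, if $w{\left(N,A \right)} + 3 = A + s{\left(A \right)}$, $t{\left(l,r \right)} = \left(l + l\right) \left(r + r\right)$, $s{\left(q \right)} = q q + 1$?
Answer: $510$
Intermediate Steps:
$s{\left(q \right)} = 1 + q^{2}$ ($s{\left(q \right)} = q^{2} + 1 = 1 + q^{2}$)
$t{\left(l,r \right)} = 4 l r$ ($t{\left(l,r \right)} = 2 l 2 r = 4 l r$)
$w{\left(N,A \right)} = -2 + A + A^{2}$ ($w{\left(N,A \right)} = -3 + \left(A + \left(1 + A^{2}\right)\right) = -3 + \left(1 + A + A^{2}\right) = -2 + A + A^{2}$)
$w{\left(-3,-4 \right)} \left(t{\left(-3,-5 \right)} - 9\right) = \left(-2 - 4 + \left(-4\right)^{2}\right) \left(4 \left(-3\right) \left(-5\right) - 9\right) = \left(-2 - 4 + 16\right) \left(60 - 9\right) = 10 \cdot 51 = 510$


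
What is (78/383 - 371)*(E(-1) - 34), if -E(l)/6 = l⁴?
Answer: 5680600/383 ≈ 14832.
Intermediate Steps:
E(l) = -6*l⁴
(78/383 - 371)*(E(-1) - 34) = (78/383 - 371)*(-6*(-1)⁴ - 34) = (78*(1/383) - 371)*(-6*1 - 34) = (78/383 - 371)*(-6 - 34) = -142015/383*(-40) = 5680600/383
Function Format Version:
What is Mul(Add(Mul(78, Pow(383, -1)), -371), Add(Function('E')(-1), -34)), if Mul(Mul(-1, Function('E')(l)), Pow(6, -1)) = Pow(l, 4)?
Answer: Rational(5680600, 383) ≈ 14832.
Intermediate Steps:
Function('E')(l) = Mul(-6, Pow(l, 4))
Mul(Add(Mul(78, Pow(383, -1)), -371), Add(Function('E')(-1), -34)) = Mul(Add(Mul(78, Pow(383, -1)), -371), Add(Mul(-6, Pow(-1, 4)), -34)) = Mul(Add(Mul(78, Rational(1, 383)), -371), Add(Mul(-6, 1), -34)) = Mul(Add(Rational(78, 383), -371), Add(-6, -34)) = Mul(Rational(-142015, 383), -40) = Rational(5680600, 383)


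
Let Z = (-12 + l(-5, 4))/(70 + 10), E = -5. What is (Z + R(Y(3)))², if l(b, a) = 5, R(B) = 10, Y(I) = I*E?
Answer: 628849/6400 ≈ 98.258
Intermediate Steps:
Y(I) = -5*I (Y(I) = I*(-5) = -5*I)
Z = -7/80 (Z = (-12 + 5)/(70 + 10) = -7/80 ≈ -0.087500)
(Z + R(Y(3)))² = (-7/80 + 10)² = (793/80)² = 628849/6400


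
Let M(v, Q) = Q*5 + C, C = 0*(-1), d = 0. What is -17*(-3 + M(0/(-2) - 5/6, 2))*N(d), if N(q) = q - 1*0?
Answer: 0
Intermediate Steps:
N(q) = q (N(q) = q + 0 = q)
C = 0
M(v, Q) = 5*Q (M(v, Q) = Q*5 + 0 = 5*Q + 0 = 5*Q)
-17*(-3 + M(0/(-2) - 5/6, 2))*N(d) = -17*(-3 + 5*2)*0 = -17*(-3 + 10)*0 = -119*0 = -17*0 = 0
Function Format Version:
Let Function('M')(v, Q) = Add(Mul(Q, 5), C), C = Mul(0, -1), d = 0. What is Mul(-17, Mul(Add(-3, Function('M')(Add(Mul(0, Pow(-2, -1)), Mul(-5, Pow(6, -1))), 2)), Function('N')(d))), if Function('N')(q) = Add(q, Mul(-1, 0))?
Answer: 0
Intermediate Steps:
Function('N')(q) = q (Function('N')(q) = Add(q, 0) = q)
C = 0
Function('M')(v, Q) = Mul(5, Q) (Function('M')(v, Q) = Add(Mul(Q, 5), 0) = Add(Mul(5, Q), 0) = Mul(5, Q))
Mul(-17, Mul(Add(-3, Function('M')(Add(Mul(0, Pow(-2, -1)), Mul(-5, Pow(6, -1))), 2)), Function('N')(d))) = Mul(-17, Mul(Add(-3, Mul(5, 2)), 0)) = Mul(-17, Mul(Add(-3, 10), 0)) = Mul(-17, Mul(7, 0)) = Mul(-17, 0) = 0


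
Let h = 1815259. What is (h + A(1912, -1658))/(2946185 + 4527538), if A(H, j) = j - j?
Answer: 1815259/7473723 ≈ 0.24289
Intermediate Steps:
A(H, j) = 0
(h + A(1912, -1658))/(2946185 + 4527538) = (1815259 + 0)/(2946185 + 4527538) = 1815259/7473723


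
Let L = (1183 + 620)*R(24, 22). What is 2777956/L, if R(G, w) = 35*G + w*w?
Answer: 694489/596793 ≈ 1.1637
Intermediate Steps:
R(G, w) = w² + 35*G (R(G, w) = 35*G + w² = w² + 35*G)
L = 2387172 (L = (1183 + 620)*(22² + 35*24) = 1803*(484 + 840) = 1803*1324 = 2387172)
2777956/L = 2777956/2387172 = 2777956*(1/2387172) = 694489/596793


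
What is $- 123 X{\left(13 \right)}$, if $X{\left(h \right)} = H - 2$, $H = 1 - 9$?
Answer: $1230$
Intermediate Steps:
$H = -8$ ($H = 1 - 9 = -8$)
$X{\left(h \right)} = -10$ ($X{\left(h \right)} = -8 - 2 = -10$)
$- 123 X{\left(13 \right)} = \left(-123\right) \left(-10\right) = 1230$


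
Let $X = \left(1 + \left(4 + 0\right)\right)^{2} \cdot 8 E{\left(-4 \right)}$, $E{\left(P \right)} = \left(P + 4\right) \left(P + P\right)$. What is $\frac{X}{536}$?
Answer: $0$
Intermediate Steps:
$E{\left(P \right)} = 2 P \left(4 + P\right)$ ($E{\left(P \right)} = \left(4 + P\right) 2 P = 2 P \left(4 + P\right)$)
$X = 0$ ($X = \left(1 + \left(4 + 0\right)\right)^{2} \cdot 8 \cdot 2 \left(-4\right) \left(4 - 4\right) = \left(1 + 4\right)^{2} \cdot 8 \cdot 2 \left(-4\right) 0 = 5^{2} \cdot 8 \cdot 0 = 25 \cdot 8 \cdot 0 = 200 \cdot 0 = 0$)
$\frac{X}{536} = \frac{0}{536} = 0 \cdot \frac{1}{536} = 0$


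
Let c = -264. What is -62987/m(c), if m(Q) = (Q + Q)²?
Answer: -62987/278784 ≈ -0.22593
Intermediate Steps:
m(Q) = 4*Q² (m(Q) = (2*Q)² = 4*Q²)
-62987/m(c) = -62987/(4*(-264)²) = -62987/(4*69696) = -62987/278784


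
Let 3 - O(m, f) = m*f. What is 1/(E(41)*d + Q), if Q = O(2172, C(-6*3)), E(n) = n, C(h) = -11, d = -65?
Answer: 1/21230 ≈ 4.7103e-5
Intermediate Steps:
O(m, f) = 3 - f*m (O(m, f) = 3 - m*f = 3 - f*m)
Q = 23895 (Q = 3 - 1*(-11)*2172 = 3 + 23892 = 23895)
1/(E(41)*d + Q) = 1/(41*(-65) + 23895) = 1/(-2665 + 23895) = 1/21230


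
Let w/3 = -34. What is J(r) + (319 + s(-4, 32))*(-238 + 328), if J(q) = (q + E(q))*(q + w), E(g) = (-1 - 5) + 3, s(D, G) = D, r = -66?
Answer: 39942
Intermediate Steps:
w = -102 (w = 3*(-34) = -102)
E(g) = -3 (E(g) = -6 + 3 = -3)
J(q) = (-102 + q)*(-3 + q) (J(q) = (q - 3)*(q - 102) = (-3 + q)*(-102 + q) = (-102 + q)*(-3 + q))
J(r) + (319 + s(-4, 32))*(-238 + 328) = (306 + (-66)² - 105*(-66)) + (319 - 4)*(-238 + 328) = (306 + 4356 + 6930) + 315*90 = 11592 + 28350 = 39942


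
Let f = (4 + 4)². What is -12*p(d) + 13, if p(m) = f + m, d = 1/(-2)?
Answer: -749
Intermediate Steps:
f = 64 (f = 8² = 64)
d = -½ ≈ -0.50000
p(m) = 64 + m
-12*p(d) + 13 = -12*(64 - ½) + 13 = -12*127/2 + 13 = -762 + 13 = -749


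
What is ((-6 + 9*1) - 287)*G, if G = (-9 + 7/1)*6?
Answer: 3408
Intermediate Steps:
G = -12 (G = (-9 + 7*1)*6 = (-9 + 7)*6 = -2*6 = -12)
((-6 + 9*1) - 287)*G = ((-6 + 9*1) - 287)*(-12) = ((-6 + 9) - 287)*(-12) = (3 - 287)*(-12) = -284*(-12) = 3408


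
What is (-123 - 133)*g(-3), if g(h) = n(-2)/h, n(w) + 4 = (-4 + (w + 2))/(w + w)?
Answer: -256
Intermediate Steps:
n(w) = -4 + (-2 + w)/(2*w) (n(w) = -4 + (-4 + (w + 2))/(w + w) = -4 + (-4 + (2 + w))/((2*w)) = -4 + (-2 + w)*(1/(2*w)) = -4 + (-2 + w)/(2*w))
g(h) = -3/h (g(h) = (-7/2 - 1/(-2))/h = (-7/2 - 1*(-1/2))/h = (-7/2 + 1/2)/h = -3/h)
(-123 - 133)*g(-3) = (-123 - 133)*(-3/(-3)) = -(-768)*(-1)/3 = -256*1 = -256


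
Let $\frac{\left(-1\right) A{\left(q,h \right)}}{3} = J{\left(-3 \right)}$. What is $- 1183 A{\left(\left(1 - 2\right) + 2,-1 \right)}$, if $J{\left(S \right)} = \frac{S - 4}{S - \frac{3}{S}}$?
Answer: $\frac{24843}{2} \approx 12422.0$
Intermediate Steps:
$J{\left(S \right)} = \frac{-4 + S}{S - \frac{3}{S}}$
$A{\left(q,h \right)} = - \frac{21}{2}$ ($A{\left(q,h \right)} = - 3 \left(- \frac{3 \left(-4 - 3\right)}{-3 + \left(-3\right)^{2}}\right) = - 3 \left(\left(-3\right) \frac{1}{-3 + 9} \left(-7\right)\right) = - 3 \left(\left(-3\right) \frac{1}{6} \left(-7\right)\right) = \left(-3\right) \frac{7}{2} = - \frac{21}{2}$)
$- 1183 A{\left(\left(1 - 2\right) + 2,-1 \right)} = \left(-1183\right) \left(- \frac{21}{2}\right) = \frac{24843}{2}$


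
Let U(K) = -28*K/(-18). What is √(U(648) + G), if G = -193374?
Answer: 3*I*√21374 ≈ 438.6*I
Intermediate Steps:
U(K) = 14*K/9 (U(K) = -28*K*(-1)/18 = -(-14)*K/9 = 14*K/9)
√(U(648) + G) = √((14/9)*648 - 193374) = √(1008 - 193374) = √(-192366) = 3*I*√21374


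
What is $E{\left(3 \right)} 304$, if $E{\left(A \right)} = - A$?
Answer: $-912$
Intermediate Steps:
$E{\left(3 \right)} 304 = \left(-1\right) 3 \cdot 304 = \left(-3\right) 304 = -912$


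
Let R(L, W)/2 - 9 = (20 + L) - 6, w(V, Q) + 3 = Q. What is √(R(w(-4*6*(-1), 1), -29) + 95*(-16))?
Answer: I*√1478 ≈ 38.445*I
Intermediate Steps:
w(V, Q) = -3 + Q
R(L, W) = 46 + 2*L (R(L, W) = 18 + 2*((20 + L) - 6) = 18 + 2*(14 + L) = 18 + (28 + 2*L) = 46 + 2*L)
√(R(w(-4*6*(-1), 1), -29) + 95*(-16)) = √((46 + 2*(-3 + 1)) + 95*(-16)) = √((46 + 2*(-2)) - 1520) = √((46 - 4) - 1520) = √(42 - 1520) = √(-1478) = I*√1478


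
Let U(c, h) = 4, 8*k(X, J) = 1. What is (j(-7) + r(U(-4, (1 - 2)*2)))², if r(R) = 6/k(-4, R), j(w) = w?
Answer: 1681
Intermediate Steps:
k(X, J) = ⅛ (k(X, J) = (⅛)*1 = ⅛)
r(R) = 48 (r(R) = 6/(⅛) = 6*8 = 48)
(j(-7) + r(U(-4, (1 - 2)*2)))² = (-7 + 48)² = 41² = 1681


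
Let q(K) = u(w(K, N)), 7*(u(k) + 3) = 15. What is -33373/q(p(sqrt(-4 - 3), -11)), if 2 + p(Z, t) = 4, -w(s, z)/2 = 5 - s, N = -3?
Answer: 233611/6 ≈ 38935.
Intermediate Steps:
w(s, z) = -10 + 2*s (w(s, z) = -2*(5 - s) = -10 + 2*s)
u(k) = -6/7 (u(k) = -3 + (1/7)*15 = -3 + 15/7 = -6/7)
p(Z, t) = 2 (p(Z, t) = -2 + 4 = 2)
q(K) = -6/7
-33373/q(p(sqrt(-4 - 3), -11)) = -33373/(-6/7) = -33373*(-7/6) = 233611/6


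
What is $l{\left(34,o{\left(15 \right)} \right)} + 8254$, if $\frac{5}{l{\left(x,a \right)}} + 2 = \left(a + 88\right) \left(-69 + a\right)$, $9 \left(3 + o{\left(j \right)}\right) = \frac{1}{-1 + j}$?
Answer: $\frac{802216357802}{97191233} \approx 8254.0$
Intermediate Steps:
$o{\left(j \right)} = -3 + \frac{1}{9 \left(-1 + j\right)}$
$l{\left(x,a \right)} = \frac{5}{-2 + \left(-69 + a\right) \left(88 + a\right)}$ ($l{\left(x,a \right)} = \frac{5}{-2 + \left(a + 88\right) \left(-69 + a\right)} = \frac{5}{-2 + \left(88 + a\right) \left(-69 + a\right)} = \frac{5}{-2 + \left(-69 + a\right) \left(88 + a\right)}$)
$l{\left(34,o{\left(15 \right)} \right)} + 8254 = \frac{5}{-6074 + \left(\frac{28 - 405}{9 \left(-1 + 15\right)}\right)^{2} + 19 \frac{28 - 405}{9 \left(-1 + 15\right)}} + 8254 = \frac{5}{-6074 + \left(\frac{28 - 405}{9 \cdot 14}\right)^{2} + 19 \frac{28 - 405}{9 \cdot 14}} + 8254 = \frac{5}{-6074 + \left(\frac{1}{9} \cdot \frac{1}{14} \left(-377\right)\right)^{2} + 19 \cdot \frac{1}{9} \cdot \frac{1}{14} \left(-377\right)} + 8254 = \frac{5}{-6074 + \left(- \frac{377}{126}\right)^{2} + 19 \left(- \frac{377}{126}\right)} + 8254 = \frac{5}{-6074 + \frac{142129}{15876} - \frac{7163}{126}} + 8254 = \frac{5}{- \frac{97191233}{15876}} + 8254 = 5 \left(- \frac{15876}{97191233}\right) + 8254 = - \frac{79380}{97191233} + 8254 = \frac{802216357802}{97191233}$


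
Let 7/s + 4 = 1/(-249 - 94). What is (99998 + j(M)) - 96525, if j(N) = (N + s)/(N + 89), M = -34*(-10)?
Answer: 2046120460/589017 ≈ 3473.8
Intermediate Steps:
s = -2401/1373 (s = 7/(-4 + 1/(-249 - 94)) = 7/(-4 + 1/(-343)) = 7/(-4 - 1/343) = 7/(-1373/343) = 7*(-343/1373) = -2401/1373 ≈ -1.7487)
M = 340
j(N) = (-2401/1373 + N)/(89 + N) (j(N) = (N - 2401/1373)/(N + 89) = (-2401/1373 + N)/(89 + N))
(99998 + j(M)) - 96525 = (99998 + (-2401/1373 + 340)/(89 + 340)) - 96525 = (99998 + (464419/1373)/429) - 96525 = (99998 + (1/429)*(464419/1373)) - 96525 = (99998 + 464419/589017) - 96525 = 58900986385/589017 - 96525 = 2046120460/589017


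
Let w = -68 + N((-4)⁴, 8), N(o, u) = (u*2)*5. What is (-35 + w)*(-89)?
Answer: 2047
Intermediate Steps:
N(o, u) = 10*u (N(o, u) = (2*u)*5 = 10*u)
w = 12 (w = -68 + 10*8 = -68 + 80 = 12)
(-35 + w)*(-89) = (-35 + 12)*(-89) = -23*(-89) = 2047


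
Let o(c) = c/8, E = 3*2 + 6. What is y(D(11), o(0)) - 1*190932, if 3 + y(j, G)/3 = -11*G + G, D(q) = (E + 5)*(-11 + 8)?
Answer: -190941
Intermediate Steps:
E = 12 (E = 6 + 6 = 12)
o(c) = c/8 (o(c) = c*(⅛) = c/8)
D(q) = -51 (D(q) = (12 + 5)*(-11 + 8) = 17*(-3) = -51)
y(j, G) = -9 - 30*G (y(j, G) = -9 + 3*(-11*G + G) = -9 + 3*(-10*G) = -9 - 30*G)
y(D(11), o(0)) - 1*190932 = (-9 - 15*0/4) - 1*190932 = (-9 - 30*0) - 190932 = (-9 + 0) - 190932 = -9 - 190932 = -190941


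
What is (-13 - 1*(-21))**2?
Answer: 64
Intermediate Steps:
(-13 - 1*(-21))**2 = (-13 + 21)**2 = 8**2 = 64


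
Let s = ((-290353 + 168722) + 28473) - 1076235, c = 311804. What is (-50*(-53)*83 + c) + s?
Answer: -637639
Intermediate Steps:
s = -1169393 (s = (-121631 + 28473) - 1076235 = -93158 - 1076235 = -1169393)
(-50*(-53)*83 + c) + s = (-50*(-53)*83 + 311804) - 1169393 = (2650*83 + 311804) - 1169393 = (219950 + 311804) - 1169393 = 531754 - 1169393 = -637639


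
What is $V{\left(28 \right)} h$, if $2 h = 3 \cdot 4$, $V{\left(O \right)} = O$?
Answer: $168$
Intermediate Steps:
$h = 6$ ($h = \frac{3 \cdot 4}{2} = \frac{1}{2} \cdot 12 = 6$)
$V{\left(28 \right)} h = 28 \cdot 6 = 168$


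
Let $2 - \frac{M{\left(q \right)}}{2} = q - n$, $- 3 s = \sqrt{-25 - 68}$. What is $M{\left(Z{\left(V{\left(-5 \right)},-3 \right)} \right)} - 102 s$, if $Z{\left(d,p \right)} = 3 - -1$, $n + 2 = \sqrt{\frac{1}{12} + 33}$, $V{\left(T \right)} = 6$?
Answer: $-8 + \frac{\sqrt{1191}}{3} + 34 i \sqrt{93} \approx 3.5036 + 327.88 i$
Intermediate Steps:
$s = - \frac{i \sqrt{93}}{3}$ ($s = - \frac{\sqrt{-25 - 68}}{3} = - \frac{\sqrt{-93}}{3} = - \frac{i \sqrt{93}}{3} \approx - 3.2146 i$)
$n = -2 + \frac{\sqrt{1191}}{6}$ ($n = -2 + \sqrt{\frac{1}{12} + 33} = -2 + \sqrt{\frac{397}{12}} = -2 + \frac{\sqrt{1191}}{6} \approx 3.7518$)
$Z{\left(d,p \right)} = 4$ ($Z{\left(d,p \right)} = 3 + 1 = 4$)
$M{\left(q \right)} = - 2 q + \frac{\sqrt{1191}}{3}$ ($M{\left(q \right)} = 4 - 2 \left(q - \left(-2 + \frac{\sqrt{1191}}{6}\right)\right) = 4 - 2 \left(q + \left(2 - \frac{\sqrt{1191}}{6}\right)\right) = 4 - 2 \left(2 + q - \frac{\sqrt{1191}}{6}\right) = 4 - \left(4 + 2 q - \frac{\sqrt{1191}}{3}\right) = - 2 q + \frac{\sqrt{1191}}{3}$)
$M{\left(Z{\left(V{\left(-5 \right)},-3 \right)} \right)} - 102 s = \left(\left(-2\right) 4 + \frac{\sqrt{1191}}{3}\right) - 102 \left(- \frac{i \sqrt{93}}{3}\right) = \left(-8 + \frac{\sqrt{1191}}{3}\right) - - 34 i \sqrt{93} = \left(-8 + \frac{\sqrt{1191}}{3}\right) + 34 i \sqrt{93} = -8 + \frac{\sqrt{1191}}{3} + 34 i \sqrt{93}$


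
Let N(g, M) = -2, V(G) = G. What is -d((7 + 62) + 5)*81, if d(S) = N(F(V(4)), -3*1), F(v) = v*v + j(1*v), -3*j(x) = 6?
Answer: 162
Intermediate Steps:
j(x) = -2 (j(x) = -⅓*6 = -2)
F(v) = -2 + v² (F(v) = v*v - 2 = v² - 2 = -2 + v²)
d(S) = -2
-d((7 + 62) + 5)*81 = -1*(-2)*81 = 2*81 = 162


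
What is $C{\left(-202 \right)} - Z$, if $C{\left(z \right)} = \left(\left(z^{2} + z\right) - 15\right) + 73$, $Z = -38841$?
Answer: $79501$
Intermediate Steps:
$C{\left(z \right)} = 58 + z + z^{2}$ ($C{\left(z \right)} = \left(\left(z + z^{2}\right) - 15\right) + 73 = \left(-15 + z + z^{2}\right) + 73 = 58 + z + z^{2}$)
$C{\left(-202 \right)} - Z = \left(58 - 202 + \left(-202\right)^{2}\right) - -38841 = \left(58 - 202 + 40804\right) + 38841 = 40660 + 38841 = 79501$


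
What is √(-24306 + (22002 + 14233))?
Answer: √11929 ≈ 109.22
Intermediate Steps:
√(-24306 + (22002 + 14233)) = √(-24306 + 36235) = √11929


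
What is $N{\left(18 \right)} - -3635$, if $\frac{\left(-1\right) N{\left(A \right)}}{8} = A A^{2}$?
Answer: $-43021$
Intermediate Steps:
$N{\left(A \right)} = - 8 A^{3}$ ($N{\left(A \right)} = - 8 A A^{2} = - 8 A^{3}$)
$N{\left(18 \right)} - -3635 = - 8 \cdot 18^{3} - -3635 = \left(-8\right) 5832 + 3635 = -46656 + 3635 = -43021$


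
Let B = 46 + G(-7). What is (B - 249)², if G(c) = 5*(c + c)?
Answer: 74529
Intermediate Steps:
G(c) = 10*c (G(c) = 5*(2*c) = 10*c)
B = -24 (B = 46 + 10*(-7) = 46 - 70 = -24)
(B - 249)² = (-24 - 249)² = (-273)² = 74529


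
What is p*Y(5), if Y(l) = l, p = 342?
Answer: 1710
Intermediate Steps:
p*Y(5) = 342*5 = 1710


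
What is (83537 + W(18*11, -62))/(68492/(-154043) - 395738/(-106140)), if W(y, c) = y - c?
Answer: 685045671251970/26845463927 ≈ 25518.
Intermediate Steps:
(83537 + W(18*11, -62))/(68492/(-154043) - 395738/(-106140)) = (83537 + (18*11 - 1*(-62)))/(68492/(-154043) - 395738/(-106140)) = (83537 + (198 + 62))/(68492*(-1/154043) - 395738*(-1/106140)) = (83537 + 260)/(-68492/154043 + 197869/53070) = 83797/(26845463927/8175062010) = 83797*(8175062010/26845463927) = 685045671251970/26845463927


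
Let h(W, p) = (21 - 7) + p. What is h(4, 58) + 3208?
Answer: 3280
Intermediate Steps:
h(W, p) = 14 + p
h(4, 58) + 3208 = (14 + 58) + 3208 = 72 + 3208 = 3280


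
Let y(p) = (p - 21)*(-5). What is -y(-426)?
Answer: -2235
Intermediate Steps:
y(p) = 105 - 5*p (y(p) = (-21 + p)*(-5) = 105 - 5*p)
-y(-426) = -(105 - 5*(-426)) = -(105 + 2130) = -1*2235 = -2235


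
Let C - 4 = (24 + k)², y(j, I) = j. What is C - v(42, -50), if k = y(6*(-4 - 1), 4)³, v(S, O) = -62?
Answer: 727704642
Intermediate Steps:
k = -27000 (k = (6*(-4 - 1))³ = (6*(-5))³ = (-30)³ = -27000)
C = 727704580 (C = 4 + (24 - 27000)² = 4 + (-26976)² = 4 + 727704576 = 727704580)
C - v(42, -50) = 727704580 - 1*(-62) = 727704580 + 62 = 727704642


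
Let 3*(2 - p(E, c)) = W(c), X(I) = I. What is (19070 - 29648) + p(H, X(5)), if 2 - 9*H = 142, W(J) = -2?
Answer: -31726/3 ≈ -10575.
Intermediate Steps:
H = -140/9 (H = 2/9 - ⅑*142 = 2/9 - 142/9 = -140/9 ≈ -15.556)
p(E, c) = 8/3 (p(E, c) = 2 - ⅓*(-2) = 2 + ⅔ = 8/3)
(19070 - 29648) + p(H, X(5)) = (19070 - 29648) + 8/3 = -10578 + 8/3 = -31726/3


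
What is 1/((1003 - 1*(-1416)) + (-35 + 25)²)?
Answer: 1/2519 ≈ 0.00039698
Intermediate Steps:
1/((1003 - 1*(-1416)) + (-35 + 25)²) = 1/((1003 + 1416) + (-10)²) = 1/(2419 + 100) = 1/2519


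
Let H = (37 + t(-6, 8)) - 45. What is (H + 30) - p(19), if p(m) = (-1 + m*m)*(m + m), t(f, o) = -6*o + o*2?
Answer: -13690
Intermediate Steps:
t(f, o) = -4*o (t(f, o) = -6*o + 2*o = -4*o)
H = -40 (H = (37 - 4*8) - 45 = (37 - 32) - 45 = 5 - 45 = -40)
p(m) = 2*m*(-1 + m²) (p(m) = (-1 + m²)*(2*m) = 2*m*(-1 + m²))
(H + 30) - p(19) = (-40 + 30) - 2*19*(-1 + 19²) = -10 - 2*19*(-1 + 361) = -10 - 2*19*360 = -10 - 1*13680 = -10 - 13680 = -13690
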